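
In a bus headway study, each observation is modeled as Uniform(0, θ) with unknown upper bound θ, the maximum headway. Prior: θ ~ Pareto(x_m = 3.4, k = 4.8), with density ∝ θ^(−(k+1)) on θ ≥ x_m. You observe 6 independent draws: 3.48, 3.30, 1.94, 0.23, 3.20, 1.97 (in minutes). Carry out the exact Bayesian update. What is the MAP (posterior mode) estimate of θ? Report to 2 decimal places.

A Pareto(scale x_m, shape k) prior on the upper bound θ of Uniform(0, θ) is conjugate: posterior is Pareto(max(x_m, max xᵢ), k + n).
Sample maximum = 3.48; prior scale x_m = 3.4 → posterior scale = max = 3.48.
Posterior shape = 4.8 + 6 = 10.8.
The Pareto density is decreasing on [x_m, ∞), so the mode is x_m = 3.48.

3.48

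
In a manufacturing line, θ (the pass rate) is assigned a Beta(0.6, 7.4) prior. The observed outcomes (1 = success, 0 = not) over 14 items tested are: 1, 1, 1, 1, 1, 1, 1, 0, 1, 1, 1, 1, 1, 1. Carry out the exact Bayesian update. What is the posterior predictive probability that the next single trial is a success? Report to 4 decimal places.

0.6182

The Beta prior is conjugate to a Binomial/Bernoulli likelihood; the update adds successes to α and failures to β.
Posterior: Beta(α+k, β+n−k) = Beta(0.6+13, 7.4+1) = Beta(13.6, 8.4).
For a single future Bernoulli trial, P(success | data) = α/(α+β) = 0.6182.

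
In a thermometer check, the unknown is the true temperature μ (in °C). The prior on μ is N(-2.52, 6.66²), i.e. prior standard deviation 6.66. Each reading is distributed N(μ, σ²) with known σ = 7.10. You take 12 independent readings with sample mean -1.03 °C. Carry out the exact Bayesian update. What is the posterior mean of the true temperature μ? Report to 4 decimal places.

-1.1589

For Normal data with known variance σ², a Normal(μ₀, σ₀²) prior on μ is conjugate. Posterior precision = 1/σ₀² + n/σ²; posterior mean is the precision-weighted average of μ₀ and x̄.
n·x̄ = 12·(-1.03) = -12.36.
σ₀² = 6.66² = 44.3556, σ² = 7.10² = 50.41; σ² + n·σ₀² = 50.41 + 12·44.3556 = 582.6772.
Posterior mean = (μ₀/σ₀² + n·x̄/σ²)/(1/σ₀² + n/σ²) = (σ²·μ₀ + σ₀²·n·x̄)/(σ² + n·σ₀²) = (50.41·(-2.52) + 44.3556·(-12.36))/582.6772 = -675.268416/582.6772 = -1.1589.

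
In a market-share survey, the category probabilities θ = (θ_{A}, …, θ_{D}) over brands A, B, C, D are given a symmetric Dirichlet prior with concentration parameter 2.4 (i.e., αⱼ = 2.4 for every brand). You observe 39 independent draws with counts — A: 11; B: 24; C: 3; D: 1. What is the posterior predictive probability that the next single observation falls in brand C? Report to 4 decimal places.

The Dirichlet prior is conjugate to the Multinomial likelihood: each posterior αⱼ = prior αⱼ + observed count nⱼ.
Posterior concentration: (13.4, 26.4, 5.4, 3.4), total = 48.6.
P(next = C | data) = α_{C}/Σα = 0.1111.

0.1111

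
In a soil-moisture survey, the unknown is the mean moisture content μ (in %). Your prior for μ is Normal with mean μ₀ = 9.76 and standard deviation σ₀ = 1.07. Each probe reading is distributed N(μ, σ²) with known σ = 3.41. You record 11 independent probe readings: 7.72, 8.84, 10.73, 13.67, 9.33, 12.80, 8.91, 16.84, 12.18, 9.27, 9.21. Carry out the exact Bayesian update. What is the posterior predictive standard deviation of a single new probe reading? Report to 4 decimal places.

3.4897

For Normal data with known variance σ², a Normal(μ₀, σ₀²) prior on μ is conjugate. Posterior precision = 1/σ₀² + n/σ²; posterior mean is the precision-weighted average of μ₀ and x̄.
σ₀² = 1.07² = 1.1449, σ² = 3.41² = 11.6281; σ² + n·σ₀² = 11.6281 + 11·1.1449 = 24.222.
Posterior precision = 1/σ₀² + n/σ² = 1/1.1449 + 11/11.6281 = (σ² + n·σ₀²)/(σ₀²σ²) = 24.222/(1.1449·11.6281); posterior variance σₙ² = σ₀²σ²/(σ² + n·σ₀²) = 1.1449·11.6281/24.222 = 0.549625.
Predictive variance for one new observation = σₙ² + σ² = 1.1449·11.6281/24.222 + 11.6281 = σ²·(σ₀² + 24.222)/24.222 = 11.6281·25.3669/24.222 = 12.177725; SD = √(11.6281·25.3669/24.222) = 3.4897.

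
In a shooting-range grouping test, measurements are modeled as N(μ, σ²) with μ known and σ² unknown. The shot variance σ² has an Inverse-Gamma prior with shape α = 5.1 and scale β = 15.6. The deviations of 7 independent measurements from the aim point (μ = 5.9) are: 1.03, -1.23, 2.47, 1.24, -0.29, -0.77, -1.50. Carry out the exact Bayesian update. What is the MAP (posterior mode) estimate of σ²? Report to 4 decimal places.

With known mean μ and an Inverse-Gamma(α, β) prior on σ², the Normal likelihood is conjugate: posterior is Inv-Gamma(α + n/2, β + Σ(xᵢ−μ)²/2).
Σ(xᵢ−μ)² = (1.03)² + (-1.23)² + (2.47)² + (1.24)² + (-0.29)² + (-0.77)² + (-1.50)² = 13.1393.
Posterior: Inv-Gamma(5.1 + 7/2, 15.6 + 13.1393/2) = Inv-Gamma(8.60, 22.16965).
Mode = β/(α+1) = 22.16965/9.60 = 2.3093.

2.3093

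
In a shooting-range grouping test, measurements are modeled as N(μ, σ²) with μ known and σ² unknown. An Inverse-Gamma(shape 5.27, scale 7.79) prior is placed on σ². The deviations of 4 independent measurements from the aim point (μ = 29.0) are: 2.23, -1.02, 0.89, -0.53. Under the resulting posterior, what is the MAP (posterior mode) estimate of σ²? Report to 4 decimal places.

With known mean μ and an Inverse-Gamma(α, β) prior on σ², the Normal likelihood is conjugate: posterior is Inv-Gamma(α + n/2, β + Σ(xᵢ−μ)²/2).
Σ(xᵢ−μ)² = (2.23)² + (-1.02)² + (0.89)² + (-0.53)² = 7.0863.
Posterior: Inv-Gamma(5.27 + 4/2, 7.79 + 7.0863/2) = Inv-Gamma(7.27, 11.33315).
Mode = β/(α+1) = 11.33315/8.27 = 1.3704.

1.3704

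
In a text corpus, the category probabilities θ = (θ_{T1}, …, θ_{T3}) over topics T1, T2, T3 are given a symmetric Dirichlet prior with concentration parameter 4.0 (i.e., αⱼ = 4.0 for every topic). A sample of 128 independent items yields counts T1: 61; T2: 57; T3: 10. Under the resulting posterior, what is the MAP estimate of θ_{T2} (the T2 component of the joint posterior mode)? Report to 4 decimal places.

The Dirichlet prior is conjugate to the Multinomial likelihood: each posterior αⱼ = prior αⱼ + observed count nⱼ.
Posterior concentration: (65.0, 61.0, 14.0), total = 140.0.
Joint mode component: (α_{T2}−1)/(Σα−K) = 60.0/137.0 = 0.4380.

0.4380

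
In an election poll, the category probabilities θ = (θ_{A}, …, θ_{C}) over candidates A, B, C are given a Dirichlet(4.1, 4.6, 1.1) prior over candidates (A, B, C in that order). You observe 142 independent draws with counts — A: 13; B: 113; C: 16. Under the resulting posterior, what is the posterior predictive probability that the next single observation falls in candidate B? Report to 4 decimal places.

0.7747

The Dirichlet prior is conjugate to the Multinomial likelihood: each posterior αⱼ = prior αⱼ + observed count nⱼ.
Posterior concentration: (17.1, 117.6, 17.1), total = 151.8.
P(next = B | data) = α_{B}/Σα = 0.7747.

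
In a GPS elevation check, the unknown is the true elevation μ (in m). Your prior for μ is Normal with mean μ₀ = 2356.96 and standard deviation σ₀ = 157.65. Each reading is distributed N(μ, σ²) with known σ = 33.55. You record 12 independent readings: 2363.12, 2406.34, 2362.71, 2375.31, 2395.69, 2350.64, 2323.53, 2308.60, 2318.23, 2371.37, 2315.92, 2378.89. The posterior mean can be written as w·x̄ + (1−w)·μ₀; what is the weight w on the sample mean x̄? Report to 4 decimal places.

For Normal data with known variance σ², a Normal(μ₀, σ₀²) prior on μ is conjugate. Posterior precision = 1/σ₀² + n/σ²; posterior mean is the precision-weighted average of μ₀ and x̄.
σ₀² = 157.65² = 24853.5225, σ² = 33.55² = 1125.6025. Prior precision 1/σ₀² = 1/24853.5225; data precision n/σ² = 12/1125.6025.
w = (n/σ²)/(1/σ₀² + n/σ²) = n·σ₀²/(σ² + n·σ₀²) = 12·24853.5225/(1125.6025 + 12·24853.5225) = 298242.27/299367.8725 = 0.9962.

0.9962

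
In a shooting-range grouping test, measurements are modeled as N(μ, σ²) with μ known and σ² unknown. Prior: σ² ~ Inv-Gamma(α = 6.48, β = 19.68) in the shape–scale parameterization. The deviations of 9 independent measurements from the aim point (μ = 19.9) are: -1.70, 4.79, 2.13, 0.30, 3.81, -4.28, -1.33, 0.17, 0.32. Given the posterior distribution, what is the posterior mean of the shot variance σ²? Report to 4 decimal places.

With known mean μ and an Inverse-Gamma(α, β) prior on σ², the Normal likelihood is conjugate: posterior is Inv-Gamma(α + n/2, β + Σ(xᵢ−μ)²/2).
Σ(xᵢ−μ)² = (-1.70)² + (4.79)² + (2.13)² + (0.30)² + (3.81)² + (-4.28)² + (-1.33)² + (0.17)² + (0.32)² = 65.1957.
Posterior: Inv-Gamma(6.48 + 9/2, 19.68 + 65.1957/2) = Inv-Gamma(10.98, 52.27785).
E[σ²|data] = β/(α−1) = 52.27785/9.98 = 5.2383.

5.2383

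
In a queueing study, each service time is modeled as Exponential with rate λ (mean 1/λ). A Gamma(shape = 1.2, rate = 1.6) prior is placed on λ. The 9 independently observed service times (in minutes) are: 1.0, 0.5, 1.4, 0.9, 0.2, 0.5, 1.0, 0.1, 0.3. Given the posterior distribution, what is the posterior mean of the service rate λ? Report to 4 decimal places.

1.3600

With a Gamma(shape α, rate β) prior on the exponential rate λ, the posterior after n observations with total T = Σxᵢ is Gamma(α+n, β+T).
Sum of observations T = 5.9 minutes; n = 9.
Posterior: Gamma(1.2+9, 1.6+5.9) = Gamma(10.2, 7.5).
Posterior mean of λ = α/β = 10.2/7.5 = 1.3600.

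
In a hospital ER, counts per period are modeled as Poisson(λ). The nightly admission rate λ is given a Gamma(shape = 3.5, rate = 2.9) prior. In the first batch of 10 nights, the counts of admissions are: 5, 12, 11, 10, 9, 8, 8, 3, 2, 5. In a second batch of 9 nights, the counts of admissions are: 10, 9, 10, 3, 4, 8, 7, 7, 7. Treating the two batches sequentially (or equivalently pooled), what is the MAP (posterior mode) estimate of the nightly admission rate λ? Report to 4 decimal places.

6.4155

With a Gamma(shape α, rate β) prior, the Poisson likelihood is conjugate: the posterior is Gamma(α + ΣXᵢ, β + n).
Batch 1: sum of counts S = 73 over n = 10 nights.
After batch 1: Gamma(α+S, β+n) = Gamma(3.5+73, 2.9+10) = Gamma(76.5, 12.9).
Batch 2: sum of counts S = 65 over n = 9 nights.
After batch 2: Gamma(α+S, β+n) = Gamma(76.5+65, 12.9+9) = Gamma(141.5, 21.9).
Mode of Gamma(α,β) for α≥1 is (α−1)/β = 140.5/21.9 = 6.4155.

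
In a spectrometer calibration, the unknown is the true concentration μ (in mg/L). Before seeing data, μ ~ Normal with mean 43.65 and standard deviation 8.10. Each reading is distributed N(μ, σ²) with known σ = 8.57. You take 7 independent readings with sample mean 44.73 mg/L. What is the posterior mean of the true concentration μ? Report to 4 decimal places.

44.5811

For Normal data with known variance σ², a Normal(μ₀, σ₀²) prior on μ is conjugate. Posterior precision = 1/σ₀² + n/σ²; posterior mean is the precision-weighted average of μ₀ and x̄.
n·x̄ = 7·44.73 = 313.11.
σ₀² = 8.10² = 65.61, σ² = 8.57² = 73.4449; σ² + n·σ₀² = 73.4449 + 7·65.61 = 532.7149.
Posterior mean = (μ₀/σ₀² + n·x̄/σ²)/(1/σ₀² + n/σ²) = (σ²·μ₀ + σ₀²·n·x̄)/(σ² + n·σ₀²) = (73.4449·43.65 + 65.61·313.11)/532.7149 = 23749.016985/532.7149 = 44.5811.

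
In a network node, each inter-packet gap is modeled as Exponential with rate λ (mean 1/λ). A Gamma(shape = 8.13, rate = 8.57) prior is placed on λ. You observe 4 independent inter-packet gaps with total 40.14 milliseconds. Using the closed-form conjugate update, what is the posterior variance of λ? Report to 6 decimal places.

0.005112

With a Gamma(shape α, rate β) prior on the exponential rate λ, the posterior after n observations with total T = Σxᵢ is Gamma(α+n, β+T).
Posterior: Gamma(8.13+4, 8.57+40.14) = Gamma(12.13, 48.71).
Var = α/β² = 0.005112.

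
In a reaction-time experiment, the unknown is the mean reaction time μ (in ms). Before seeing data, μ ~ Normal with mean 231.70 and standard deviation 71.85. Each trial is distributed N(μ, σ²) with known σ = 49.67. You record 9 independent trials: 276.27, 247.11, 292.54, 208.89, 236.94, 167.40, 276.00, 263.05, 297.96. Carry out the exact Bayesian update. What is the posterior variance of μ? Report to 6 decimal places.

For Normal data with known variance σ², a Normal(μ₀, σ₀²) prior on μ is conjugate. Posterior precision = 1/σ₀² + n/σ²; posterior mean is the precision-weighted average of μ₀ and x̄.
σ₀² = 71.85² = 5162.4225, σ² = 49.67² = 2467.1089; σ² + n·σ₀² = 2467.1089 + 9·5162.4225 = 48928.9114.
Posterior precision = 1/σ₀² + n/σ² = 1/5162.4225 + 9/2467.1089 = (σ² + n·σ₀²)/(σ₀²σ²) = 48928.9114/(5162.4225·2467.1089); posterior variance σₙ² = σ₀²σ²/(σ² + n·σ₀²) = 5162.4225·2467.1089/48928.9114 = 260.301285.

260.301285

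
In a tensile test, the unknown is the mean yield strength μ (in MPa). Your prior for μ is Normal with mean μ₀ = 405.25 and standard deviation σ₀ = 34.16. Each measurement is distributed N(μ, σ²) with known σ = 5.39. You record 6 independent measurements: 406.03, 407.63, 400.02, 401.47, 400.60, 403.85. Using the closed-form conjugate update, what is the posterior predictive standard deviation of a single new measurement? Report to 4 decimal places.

For Normal data with known variance σ², a Normal(μ₀, σ₀²) prior on μ is conjugate. Posterior precision = 1/σ₀² + n/σ²; posterior mean is the precision-weighted average of μ₀ and x̄.
σ₀² = 34.16² = 1166.9056, σ² = 5.39² = 29.0521; σ² + n·σ₀² = 29.0521 + 6·1166.9056 = 7030.4857.
Posterior precision = 1/σ₀² + n/σ² = 1/1166.9056 + 6/29.0521 = (σ² + n·σ₀²)/(σ₀²σ²) = 7030.4857/(1166.9056·29.0521); posterior variance σₙ² = σ₀²σ²/(σ² + n·σ₀²) = 1166.9056·29.0521/7030.4857 = 4.822008.
Predictive variance for one new observation = σₙ² + σ² = 1166.9056·29.0521/7030.4857 + 29.0521 = σ²·(σ₀² + 7030.4857)/7030.4857 = 29.0521·8197.3913/7030.4857 = 33.874108; SD = √(29.0521·8197.3913/7030.4857) = 5.8201.

5.8201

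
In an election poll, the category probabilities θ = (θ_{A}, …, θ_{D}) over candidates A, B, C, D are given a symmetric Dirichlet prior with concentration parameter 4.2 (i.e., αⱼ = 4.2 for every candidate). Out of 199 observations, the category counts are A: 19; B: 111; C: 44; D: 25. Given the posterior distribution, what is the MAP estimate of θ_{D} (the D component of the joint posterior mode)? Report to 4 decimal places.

0.1331

The Dirichlet prior is conjugate to the Multinomial likelihood: each posterior αⱼ = prior αⱼ + observed count nⱼ.
Posterior concentration: (23.2, 115.2, 48.2, 29.2), total = 215.8.
Joint mode component: (α_{D}−1)/(Σα−K) = 28.2/211.8 = 0.1331.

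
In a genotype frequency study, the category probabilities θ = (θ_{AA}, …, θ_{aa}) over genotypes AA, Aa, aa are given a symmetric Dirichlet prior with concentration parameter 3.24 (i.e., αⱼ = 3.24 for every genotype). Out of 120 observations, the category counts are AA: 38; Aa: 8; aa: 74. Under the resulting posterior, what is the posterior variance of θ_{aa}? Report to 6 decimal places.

The Dirichlet prior is conjugate to the Multinomial likelihood: each posterior αⱼ = prior αⱼ + observed count nⱼ.
Posterior concentration: (41.24, 11.24, 77.24), total = 129.72.
Var[θ_j] = α_j(Σα−α_j)/((Σα)²(Σα+1)) = 77.24·52.48/(129.72²·130.72) = 0.001843.

0.001843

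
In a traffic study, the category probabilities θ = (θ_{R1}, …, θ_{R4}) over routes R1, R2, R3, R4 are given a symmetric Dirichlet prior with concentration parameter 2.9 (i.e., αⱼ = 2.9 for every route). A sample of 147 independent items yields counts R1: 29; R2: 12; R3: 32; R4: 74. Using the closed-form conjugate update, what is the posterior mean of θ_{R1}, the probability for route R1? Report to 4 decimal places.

0.2011

The Dirichlet prior is conjugate to the Multinomial likelihood: each posterior αⱼ = prior αⱼ + observed count nⱼ.
Posterior concentration: (31.9, 14.9, 34.9, 76.9), total = 158.6.
E[θ_{R1}|data] = α_{R1}/Σα = 31.9/158.6 = 0.2011.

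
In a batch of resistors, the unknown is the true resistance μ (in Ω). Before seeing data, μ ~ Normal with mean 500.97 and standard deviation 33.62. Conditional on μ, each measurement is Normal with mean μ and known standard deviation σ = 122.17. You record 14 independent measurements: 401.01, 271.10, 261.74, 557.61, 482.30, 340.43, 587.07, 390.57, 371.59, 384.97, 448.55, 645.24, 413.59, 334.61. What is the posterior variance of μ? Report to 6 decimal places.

For Normal data with known variance σ², a Normal(μ₀, σ₀²) prior on μ is conjugate. Posterior precision = 1/σ₀² + n/σ²; posterior mean is the precision-weighted average of μ₀ and x̄.
σ₀² = 33.62² = 1130.3044, σ² = 122.17² = 14925.5089; σ² + n·σ₀² = 14925.5089 + 14·1130.3044 = 30749.7705.
Posterior precision = 1/σ₀² + n/σ² = 1/1130.3044 + 14/14925.5089 = (σ² + n·σ₀²)/(σ₀²σ²) = 30749.7705/(1130.3044·14925.5089); posterior variance σₙ² = σ₀²σ²/(σ² + n·σ₀²) = 1130.3044·14925.5089/30749.7705 = 548.633961.

548.633961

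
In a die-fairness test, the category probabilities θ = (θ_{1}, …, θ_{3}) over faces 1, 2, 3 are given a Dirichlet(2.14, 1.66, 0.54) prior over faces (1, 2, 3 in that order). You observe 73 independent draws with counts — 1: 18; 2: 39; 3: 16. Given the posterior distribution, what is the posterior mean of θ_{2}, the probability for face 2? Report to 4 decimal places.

0.5257

The Dirichlet prior is conjugate to the Multinomial likelihood: each posterior αⱼ = prior αⱼ + observed count nⱼ.
Posterior concentration: (20.14, 40.66, 16.54), total = 77.34.
E[θ_{2}|data] = α_{2}/Σα = 40.66/77.34 = 0.5257.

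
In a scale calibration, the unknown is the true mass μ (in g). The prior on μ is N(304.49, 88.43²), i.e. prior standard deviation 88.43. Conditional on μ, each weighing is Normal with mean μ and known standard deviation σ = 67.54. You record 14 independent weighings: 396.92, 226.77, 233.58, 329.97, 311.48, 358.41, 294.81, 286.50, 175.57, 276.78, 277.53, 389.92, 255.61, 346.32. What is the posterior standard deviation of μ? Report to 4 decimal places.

17.6861

For Normal data with known variance σ², a Normal(μ₀, σ₀²) prior on μ is conjugate. Posterior precision = 1/σ₀² + n/σ²; posterior mean is the precision-weighted average of μ₀ and x̄.
σ₀² = 88.43² = 7819.8649, σ² = 67.54² = 4561.6516; σ² + n·σ₀² = 4561.6516 + 14·7819.8649 = 114039.7602.
Posterior precision = 1/σ₀² + n/σ² = 1/7819.8649 + 14/4561.6516 = (σ² + n·σ₀²)/(σ₀²σ²) = 114039.7602/(7819.8649·4561.6516); posterior variance σₙ² = σ₀²σ²/(σ² + n·σ₀²) = 7819.8649·4561.6516/114039.7602 = 312.798792.
Posterior SD = √σₙ² = √(7819.8649·4561.6516/114039.7602) = 17.6861.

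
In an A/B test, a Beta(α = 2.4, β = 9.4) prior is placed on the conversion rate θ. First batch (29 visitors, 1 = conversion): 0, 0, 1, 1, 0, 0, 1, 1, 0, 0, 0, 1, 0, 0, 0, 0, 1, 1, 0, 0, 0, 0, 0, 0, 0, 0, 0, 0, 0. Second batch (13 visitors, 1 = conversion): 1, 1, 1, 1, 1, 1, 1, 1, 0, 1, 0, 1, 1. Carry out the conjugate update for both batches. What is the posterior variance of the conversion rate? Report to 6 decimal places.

0.004296

The Beta prior is conjugate to a Binomial/Bernoulli likelihood; the update adds successes to α and failures to β.
After batch 1: Beta(2.4+7, 9.4+22) = Beta(9.4, 31.4).
After batch 2: Beta(9.4+11, 31.4+2) = Beta(20.4, 33.4).
Var = αβ/((α+β)²(α+β+1)) = 20.4·33.4/(53.8²·54.8) = 0.004296.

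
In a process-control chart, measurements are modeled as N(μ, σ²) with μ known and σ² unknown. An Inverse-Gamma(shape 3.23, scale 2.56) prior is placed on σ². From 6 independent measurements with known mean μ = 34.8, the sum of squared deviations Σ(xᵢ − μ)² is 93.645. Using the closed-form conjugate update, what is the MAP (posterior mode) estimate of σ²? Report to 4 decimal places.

6.8302

With known mean μ and an Inverse-Gamma(α, β) prior on σ², the Normal likelihood is conjugate: posterior is Inv-Gamma(α + n/2, β + Σ(xᵢ−μ)²/2).
Posterior: Inv-Gamma(3.23 + 6/2, 2.56 + 93.645/2) = Inv-Gamma(6.23, 49.3825).
Mode = β/(α+1) = 49.3825/7.23 = 6.8302.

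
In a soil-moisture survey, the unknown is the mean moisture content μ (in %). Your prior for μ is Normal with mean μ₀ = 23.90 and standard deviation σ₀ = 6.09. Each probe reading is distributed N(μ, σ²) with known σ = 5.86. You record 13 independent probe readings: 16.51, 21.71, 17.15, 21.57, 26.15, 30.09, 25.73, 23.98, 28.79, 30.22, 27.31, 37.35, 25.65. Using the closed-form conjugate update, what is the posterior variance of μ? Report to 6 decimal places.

For Normal data with known variance σ², a Normal(μ₀, σ₀²) prior on μ is conjugate. Posterior precision = 1/σ₀² + n/σ²; posterior mean is the precision-weighted average of μ₀ and x̄.
σ₀² = 6.09² = 37.0881, σ² = 5.86² = 34.3396; σ² + n·σ₀² = 34.3396 + 13·37.0881 = 516.4849.
Posterior precision = 1/σ₀² + n/σ² = 1/37.0881 + 13/34.3396 = (σ² + n·σ₀²)/(σ₀²σ²) = 516.4849/(37.0881·34.3396); posterior variance σₙ² = σ₀²σ²/(σ² + n·σ₀²) = 37.0881·34.3396/516.4849 = 2.465881.

2.465881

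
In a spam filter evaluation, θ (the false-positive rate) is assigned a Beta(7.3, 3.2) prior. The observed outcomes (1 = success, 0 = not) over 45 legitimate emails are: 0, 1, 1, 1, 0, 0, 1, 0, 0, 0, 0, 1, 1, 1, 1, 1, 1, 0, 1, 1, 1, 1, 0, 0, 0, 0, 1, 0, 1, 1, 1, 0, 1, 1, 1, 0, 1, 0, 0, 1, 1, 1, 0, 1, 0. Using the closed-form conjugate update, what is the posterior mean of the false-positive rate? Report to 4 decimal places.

0.6000

The Beta prior is conjugate to a Binomial/Bernoulli likelihood; the update adds successes to α and failures to β.
Posterior: Beta(α+k, β+n−k) = Beta(7.3+26, 3.2+19) = Beta(33.3, 22.2).
Posterior mean = α/(α+β) = 33.3/55.5 = 0.6000.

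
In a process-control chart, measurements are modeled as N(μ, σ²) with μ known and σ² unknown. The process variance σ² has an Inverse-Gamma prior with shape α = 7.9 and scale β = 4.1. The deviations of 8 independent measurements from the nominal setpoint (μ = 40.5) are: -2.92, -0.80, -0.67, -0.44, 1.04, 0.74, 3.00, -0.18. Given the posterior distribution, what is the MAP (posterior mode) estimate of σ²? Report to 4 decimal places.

1.1113

With known mean μ and an Inverse-Gamma(α, β) prior on σ², the Normal likelihood is conjugate: posterior is Inv-Gamma(α + n/2, β + Σ(xᵢ−μ)²/2).
Σ(xᵢ−μ)² = (-2.92)² + (-0.80)² + (-0.67)² + (-0.44)² + (1.04)² + (0.74)² + (3.00)² + (-0.18)² = 20.4705.
Posterior: Inv-Gamma(7.9 + 8/2, 4.1 + 20.4705/2) = Inv-Gamma(11.90, 14.33525).
Mode = β/(α+1) = 14.33525/12.90 = 1.1113.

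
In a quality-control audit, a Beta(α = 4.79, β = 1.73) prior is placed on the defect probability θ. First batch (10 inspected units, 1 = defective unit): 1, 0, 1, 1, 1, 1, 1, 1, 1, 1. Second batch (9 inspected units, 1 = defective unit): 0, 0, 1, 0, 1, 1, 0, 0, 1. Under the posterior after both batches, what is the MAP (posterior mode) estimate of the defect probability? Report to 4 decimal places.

0.7139

The Beta prior is conjugate to a Binomial/Bernoulli likelihood; the update adds successes to α and failures to β.
After batch 1: Beta(4.79+9, 1.73+1) = Beta(13.79, 2.73).
After batch 2: Beta(13.79+4, 2.73+5) = Beta(17.79, 7.73).
Mode of Beta(a,b) for a,b>1 is (a−1)/(a+b−2) = 16.79/23.52 = 0.7139.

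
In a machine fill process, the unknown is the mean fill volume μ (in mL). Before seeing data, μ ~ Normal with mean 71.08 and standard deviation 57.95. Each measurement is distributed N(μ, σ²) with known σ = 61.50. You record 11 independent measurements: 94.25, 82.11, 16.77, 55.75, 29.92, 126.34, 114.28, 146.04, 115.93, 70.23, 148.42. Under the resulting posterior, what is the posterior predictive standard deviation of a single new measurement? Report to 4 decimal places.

For Normal data with known variance σ², a Normal(μ₀, σ₀²) prior on μ is conjugate. Posterior precision = 1/σ₀² + n/σ²; posterior mean is the precision-weighted average of μ₀ and x̄.
σ₀² = 57.95² = 3358.2025, σ² = 61.50² = 3782.25; σ² + n·σ₀² = 3782.25 + 11·3358.2025 = 40722.4775.
Posterior precision = 1/σ₀² + n/σ² = 1/3358.2025 + 11/3782.25 = (σ² + n·σ₀²)/(σ₀²σ²) = 40722.4775/(3358.2025·3782.25); posterior variance σₙ² = σ₀²σ²/(σ² + n·σ₀²) = 3358.2025·3782.25/40722.4775 = 311.905419.
Predictive variance for one new observation = σₙ² + σ² = 3358.2025·3782.25/40722.4775 + 3782.25 = σ²·(σ₀² + 40722.4775)/40722.4775 = 3782.25·44080.68/40722.4775 = 4094.155419; SD = √(3782.25·44080.68/40722.4775) = 63.9856.

63.9856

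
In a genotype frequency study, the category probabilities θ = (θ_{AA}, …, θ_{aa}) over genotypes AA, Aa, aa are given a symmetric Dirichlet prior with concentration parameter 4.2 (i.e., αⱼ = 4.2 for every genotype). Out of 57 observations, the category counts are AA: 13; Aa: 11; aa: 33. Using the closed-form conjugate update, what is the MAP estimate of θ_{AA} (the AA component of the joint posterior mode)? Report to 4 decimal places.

0.2432

The Dirichlet prior is conjugate to the Multinomial likelihood: each posterior αⱼ = prior αⱼ + observed count nⱼ.
Posterior concentration: (17.2, 15.2, 37.2), total = 69.6.
Joint mode component: (α_{AA}−1)/(Σα−K) = 16.2/66.6 = 0.2432.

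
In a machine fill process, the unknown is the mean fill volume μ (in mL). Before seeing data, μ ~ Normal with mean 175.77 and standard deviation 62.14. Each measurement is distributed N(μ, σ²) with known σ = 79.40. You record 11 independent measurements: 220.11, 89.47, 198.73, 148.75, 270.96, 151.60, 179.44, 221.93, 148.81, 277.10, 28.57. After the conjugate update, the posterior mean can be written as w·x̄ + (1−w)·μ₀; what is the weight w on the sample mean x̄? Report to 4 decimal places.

0.8708

For Normal data with known variance σ², a Normal(μ₀, σ₀²) prior on μ is conjugate. Posterior precision = 1/σ₀² + n/σ²; posterior mean is the precision-weighted average of μ₀ and x̄.
σ₀² = 62.14² = 3861.3796, σ² = 79.40² = 6304.36. Prior precision 1/σ₀² = 1/3861.3796; data precision n/σ² = 11/6304.36.
w = (n/σ²)/(1/σ₀² + n/σ²) = n·σ₀²/(σ² + n·σ₀²) = 11·3861.3796/(6304.36 + 11·3861.3796) = 42475.1756/48779.5356 = 0.8708.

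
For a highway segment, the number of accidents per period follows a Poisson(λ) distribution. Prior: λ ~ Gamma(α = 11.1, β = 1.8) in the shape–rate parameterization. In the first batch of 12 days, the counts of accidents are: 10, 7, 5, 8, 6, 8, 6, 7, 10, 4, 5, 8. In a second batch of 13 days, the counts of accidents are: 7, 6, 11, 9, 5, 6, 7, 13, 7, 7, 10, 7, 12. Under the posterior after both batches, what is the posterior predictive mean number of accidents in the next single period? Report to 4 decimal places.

7.5410

With a Gamma(shape α, rate β) prior, the Poisson likelihood is conjugate: the posterior is Gamma(α + ΣXᵢ, β + n).
Batch 1: sum of counts S = 84 over n = 12 days.
After batch 1: Gamma(α+S, β+n) = Gamma(11.1+84, 1.8+12) = Gamma(95.1, 13.8).
Batch 2: sum of counts S = 107 over n = 13 days.
After batch 2: Gamma(α+S, β+n) = Gamma(95.1+107, 13.8+13) = Gamma(202.1, 26.8).
The predictive distribution for one future period is NegBinom with mean α/β = 7.5410.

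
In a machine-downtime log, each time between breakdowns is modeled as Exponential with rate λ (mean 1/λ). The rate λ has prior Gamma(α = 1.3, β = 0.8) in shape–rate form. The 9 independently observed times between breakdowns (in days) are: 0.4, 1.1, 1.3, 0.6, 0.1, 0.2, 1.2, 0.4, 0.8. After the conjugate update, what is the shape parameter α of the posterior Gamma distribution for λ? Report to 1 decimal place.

With a Gamma(shape α, rate β) prior on the exponential rate λ, the posterior after n observations with total T = Σxᵢ is Gamma(α+n, β+T).
Sum of observations T = 6.1 days; n = 9.
Posterior: Gamma(1.3+9, 0.8+6.1) = Gamma(10.3, 6.9).
Posterior α = 10.3.

10.3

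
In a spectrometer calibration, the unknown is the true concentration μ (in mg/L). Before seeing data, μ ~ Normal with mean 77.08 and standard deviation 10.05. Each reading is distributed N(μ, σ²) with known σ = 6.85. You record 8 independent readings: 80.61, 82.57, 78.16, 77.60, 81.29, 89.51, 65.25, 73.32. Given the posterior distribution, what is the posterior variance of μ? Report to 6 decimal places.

5.543402

For Normal data with known variance σ², a Normal(μ₀, σ₀²) prior on μ is conjugate. Posterior precision = 1/σ₀² + n/σ²; posterior mean is the precision-weighted average of μ₀ and x̄.
σ₀² = 10.05² = 101.0025, σ² = 6.85² = 46.9225; σ² + n·σ₀² = 46.9225 + 8·101.0025 = 854.9425.
Posterior precision = 1/σ₀² + n/σ² = 1/101.0025 + 8/46.9225 = (σ² + n·σ₀²)/(σ₀²σ²) = 854.9425/(101.0025·46.9225); posterior variance σₙ² = σ₀²σ²/(σ² + n·σ₀²) = 101.0025·46.9225/854.9425 = 5.543402.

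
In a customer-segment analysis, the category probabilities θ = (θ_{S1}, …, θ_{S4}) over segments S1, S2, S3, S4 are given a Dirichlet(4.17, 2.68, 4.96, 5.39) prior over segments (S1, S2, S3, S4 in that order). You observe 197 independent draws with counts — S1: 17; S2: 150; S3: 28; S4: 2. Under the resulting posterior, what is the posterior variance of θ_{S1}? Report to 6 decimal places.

0.000414

The Dirichlet prior is conjugate to the Multinomial likelihood: each posterior αⱼ = prior αⱼ + observed count nⱼ.
Posterior concentration: (21.17, 152.68, 32.96, 7.39), total = 214.20.
Var[θ_j] = α_j(Σα−α_j)/((Σα)²(Σα+1)) = 21.17·193.03/(214.20²·215.20) = 0.000414.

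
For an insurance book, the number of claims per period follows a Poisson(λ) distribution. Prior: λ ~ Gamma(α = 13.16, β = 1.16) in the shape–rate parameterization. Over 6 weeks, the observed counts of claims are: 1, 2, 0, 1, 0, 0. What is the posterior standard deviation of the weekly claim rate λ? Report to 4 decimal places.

With a Gamma(shape α, rate β) prior, the Poisson likelihood is conjugate: the posterior is Gamma(α + ΣXᵢ, β + n).
Sum of counts S = 4 over n = 6 weeks.
Posterior: Gamma(α+S, β+n) = Gamma(13.16+4, 1.16+6) = Gamma(17.16, 7.16).
SD = √α/β = √17.16/7.16 = 0.5786.

0.5786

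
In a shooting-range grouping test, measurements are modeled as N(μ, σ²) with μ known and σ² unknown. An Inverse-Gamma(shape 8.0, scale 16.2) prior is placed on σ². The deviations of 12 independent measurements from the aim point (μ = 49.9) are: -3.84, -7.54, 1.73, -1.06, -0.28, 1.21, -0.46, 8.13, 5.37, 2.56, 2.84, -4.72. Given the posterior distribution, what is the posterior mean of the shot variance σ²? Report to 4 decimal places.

With known mean μ and an Inverse-Gamma(α, β) prior on σ², the Normal likelihood is conjugate: posterior is Inv-Gamma(α + n/2, β + Σ(xᵢ−μ)²/2).
Σ(xᵢ−μ)² = (-3.84)² + (-7.54)² + (1.73)² + (-1.06)² + (-0.28)² + (1.21)² + (-0.46)² + (8.13)² + (5.37)² + (2.56)² + (2.84)² + (-4.72)² = 209.2992.
Posterior: Inv-Gamma(8.0 + 12/2, 16.2 + 209.2992/2) = Inv-Gamma(14.00, 120.84960).
E[σ²|data] = β/(α−1) = 120.84960/13.00 = 9.2961.

9.2961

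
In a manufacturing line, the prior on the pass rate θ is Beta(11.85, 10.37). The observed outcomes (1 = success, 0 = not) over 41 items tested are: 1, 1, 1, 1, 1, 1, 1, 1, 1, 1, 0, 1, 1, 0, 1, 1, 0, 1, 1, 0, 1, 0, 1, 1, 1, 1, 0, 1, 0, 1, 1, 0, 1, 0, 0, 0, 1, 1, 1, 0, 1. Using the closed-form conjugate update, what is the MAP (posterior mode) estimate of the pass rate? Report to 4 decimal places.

The Beta prior is conjugate to a Binomial/Bernoulli likelihood; the update adds successes to α and failures to β.
Posterior: Beta(α+k, β+n−k) = Beta(11.85+29, 10.37+12) = Beta(40.85, 22.37).
Mode of Beta(a,b) for a,b>1 is (a−1)/(a+b−2) = 39.85/61.22 = 0.6509.

0.6509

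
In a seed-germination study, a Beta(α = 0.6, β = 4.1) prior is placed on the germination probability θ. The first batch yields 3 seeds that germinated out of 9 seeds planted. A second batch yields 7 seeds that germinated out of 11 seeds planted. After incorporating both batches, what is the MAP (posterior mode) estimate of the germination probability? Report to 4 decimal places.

0.4229

The Beta prior is conjugate to a Binomial/Bernoulli likelihood; the update adds successes to α and failures to β.
After batch 1: Beta(0.6+3, 4.1+6) = Beta(3.6, 10.1).
After batch 2: Beta(3.6+7, 10.1+4) = Beta(10.6, 14.1).
Mode of Beta(a,b) for a,b>1 is (a−1)/(a+b−2) = 9.6/22.7 = 0.4229.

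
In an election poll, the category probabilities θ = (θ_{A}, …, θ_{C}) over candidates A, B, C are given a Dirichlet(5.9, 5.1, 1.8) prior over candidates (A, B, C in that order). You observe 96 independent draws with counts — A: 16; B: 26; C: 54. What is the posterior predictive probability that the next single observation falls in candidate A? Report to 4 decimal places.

The Dirichlet prior is conjugate to the Multinomial likelihood: each posterior αⱼ = prior αⱼ + observed count nⱼ.
Posterior concentration: (21.9, 31.1, 55.8), total = 108.8.
P(next = A | data) = α_{A}/Σα = 0.2013.

0.2013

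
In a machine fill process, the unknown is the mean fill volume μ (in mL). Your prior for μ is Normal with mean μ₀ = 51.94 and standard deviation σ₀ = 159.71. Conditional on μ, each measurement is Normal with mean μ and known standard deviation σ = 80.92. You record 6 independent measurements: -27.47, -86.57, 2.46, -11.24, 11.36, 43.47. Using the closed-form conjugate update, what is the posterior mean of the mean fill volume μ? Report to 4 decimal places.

For Normal data with known variance σ², a Normal(μ₀, σ₀²) prior on μ is conjugate. Posterior precision = 1/σ₀² + n/σ²; posterior mean is the precision-weighted average of μ₀ and x̄.
Σxᵢ = (-27.47) + (-86.57) + 2.46 + (-11.24) + 11.36 + 43.47 = -67.99, so n·x̄ = -67.99.
σ₀² = 159.71² = 25507.2841, σ² = 80.92² = 6548.0464; σ² + n·σ₀² = 6548.0464 + 6·25507.2841 = 159591.751.
Posterior mean = (μ₀/σ₀² + n·x̄/σ²)/(1/σ₀² + n/σ²) = (σ²·μ₀ + σ₀²·n·x̄)/(σ² + n·σ₀²) = (6548.0464·51.94 + 25507.2841·(-67.99))/159591.751 = -1394134.715943/159591.751 = -8.7356.

-8.7356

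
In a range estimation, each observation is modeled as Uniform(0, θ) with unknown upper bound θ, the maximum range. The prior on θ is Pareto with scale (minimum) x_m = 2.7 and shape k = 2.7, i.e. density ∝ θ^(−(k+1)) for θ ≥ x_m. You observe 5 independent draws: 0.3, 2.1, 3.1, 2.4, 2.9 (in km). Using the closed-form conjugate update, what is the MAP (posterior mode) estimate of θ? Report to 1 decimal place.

3.1

A Pareto(scale x_m, shape k) prior on the upper bound θ of Uniform(0, θ) is conjugate: posterior is Pareto(max(x_m, max xᵢ), k + n).
Sample maximum = 3.1; prior scale x_m = 2.7 → posterior scale = max = 3.1.
Posterior shape = 2.7 + 5 = 7.7.
The Pareto density is decreasing on [x_m, ∞), so the mode is x_m = 3.1.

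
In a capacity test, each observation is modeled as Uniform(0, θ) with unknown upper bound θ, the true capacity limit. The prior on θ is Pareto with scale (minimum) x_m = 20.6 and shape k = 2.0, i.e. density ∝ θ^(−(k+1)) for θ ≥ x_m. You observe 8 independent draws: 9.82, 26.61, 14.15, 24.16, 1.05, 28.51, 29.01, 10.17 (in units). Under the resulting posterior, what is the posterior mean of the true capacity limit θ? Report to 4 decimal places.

32.2333

A Pareto(scale x_m, shape k) prior on the upper bound θ of Uniform(0, θ) is conjugate: posterior is Pareto(max(x_m, max xᵢ), k + n).
Sample maximum = 29.01; prior scale x_m = 20.6 → posterior scale = max = 29.01.
Posterior shape = 2.0 + 8 = 10.0.
E[θ|data] = k·x_m/(k−1) = 10.0·29.01/9.0 = 32.2333.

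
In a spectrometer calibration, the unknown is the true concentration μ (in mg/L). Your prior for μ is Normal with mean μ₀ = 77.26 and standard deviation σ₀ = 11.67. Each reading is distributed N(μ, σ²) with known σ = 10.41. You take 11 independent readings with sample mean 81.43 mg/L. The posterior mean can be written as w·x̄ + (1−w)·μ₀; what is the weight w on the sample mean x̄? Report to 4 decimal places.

0.9325

For Normal data with known variance σ², a Normal(μ₀, σ₀²) prior on μ is conjugate. Posterior precision = 1/σ₀² + n/σ²; posterior mean is the precision-weighted average of μ₀ and x̄.
σ₀² = 11.67² = 136.1889, σ² = 10.41² = 108.3681. Prior precision 1/σ₀² = 1/136.1889; data precision n/σ² = 11/108.3681.
w = (n/σ²)/(1/σ₀² + n/σ²) = n·σ₀²/(σ² + n·σ₀²) = 11·136.1889/(108.3681 + 11·136.1889) = 1498.0779/1606.446 = 0.9325.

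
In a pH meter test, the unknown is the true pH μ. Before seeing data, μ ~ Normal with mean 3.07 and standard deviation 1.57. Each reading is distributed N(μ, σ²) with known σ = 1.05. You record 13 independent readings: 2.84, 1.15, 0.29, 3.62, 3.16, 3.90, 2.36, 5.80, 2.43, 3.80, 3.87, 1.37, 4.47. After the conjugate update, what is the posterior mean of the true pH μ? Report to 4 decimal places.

For Normal data with known variance σ², a Normal(μ₀, σ₀²) prior on μ is conjugate. Posterior precision = 1/σ₀² + n/σ²; posterior mean is the precision-weighted average of μ₀ and x̄.
Σxᵢ = 2.84 + 1.15 + 0.29 + 3.62 + 3.16 + 3.90 + 2.36 + 5.80 + 2.43 + 3.80 + 3.87 + 1.37 + 4.47 = 39.06, so n·x̄ = 39.06.
σ₀² = 1.57² = 2.4649, σ² = 1.05² = 1.1025; σ² + n·σ₀² = 1.1025 + 13·2.4649 = 33.1462.
Posterior mean = (μ₀/σ₀² + n·x̄/σ²)/(1/σ₀² + n/σ²) = (σ²·μ₀ + σ₀²·n·x̄)/(σ² + n·σ₀²) = (1.1025·3.07 + 2.4649·39.06)/33.1462 = 99.663669/33.1462 = 3.0068.

3.0068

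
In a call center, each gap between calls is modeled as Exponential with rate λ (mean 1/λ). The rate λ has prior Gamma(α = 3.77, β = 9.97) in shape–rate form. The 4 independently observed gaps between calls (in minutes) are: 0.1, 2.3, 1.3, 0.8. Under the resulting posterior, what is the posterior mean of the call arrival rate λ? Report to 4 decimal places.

0.5370

With a Gamma(shape α, rate β) prior on the exponential rate λ, the posterior after n observations with total T = Σxᵢ is Gamma(α+n, β+T).
Sum of observations T = 4.5 minutes; n = 4.
Posterior: Gamma(3.77+4, 9.97+4.5) = Gamma(7.77, 14.47).
Posterior mean of λ = α/β = 7.77/14.47 = 0.5370.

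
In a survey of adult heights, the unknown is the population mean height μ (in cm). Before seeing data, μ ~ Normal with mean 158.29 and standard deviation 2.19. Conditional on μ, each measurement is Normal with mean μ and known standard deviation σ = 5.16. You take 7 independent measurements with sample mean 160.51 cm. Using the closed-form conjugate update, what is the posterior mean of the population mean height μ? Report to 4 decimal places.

For Normal data with known variance σ², a Normal(μ₀, σ₀²) prior on μ is conjugate. Posterior precision = 1/σ₀² + n/σ²; posterior mean is the precision-weighted average of μ₀ and x̄.
n·x̄ = 7·160.51 = 1123.57.
σ₀² = 2.19² = 4.7961, σ² = 5.16² = 26.6256; σ² + n·σ₀² = 26.6256 + 7·4.7961 = 60.1983.
Posterior mean = (μ₀/σ₀² + n·x̄/σ²)/(1/σ₀² + n/σ²) = (σ²·μ₀ + σ₀²·n·x̄)/(σ² + n·σ₀²) = (26.6256·158.29 + 4.7961·1123.57)/60.1983 = 9603.320301/60.1983 = 159.5281.

159.5281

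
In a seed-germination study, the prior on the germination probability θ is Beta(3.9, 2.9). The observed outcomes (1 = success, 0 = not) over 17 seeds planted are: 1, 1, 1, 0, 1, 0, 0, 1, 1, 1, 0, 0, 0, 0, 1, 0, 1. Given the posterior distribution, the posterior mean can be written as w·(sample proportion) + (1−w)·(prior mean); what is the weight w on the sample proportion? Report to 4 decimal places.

0.7143

The Beta prior is conjugate to a Binomial/Bernoulli likelihood; the update adds successes to α and failures to β.
Posterior mean = (α₀+k)/(α₀+β₀+n) = [n/(α₀+β₀+n)]·(k/n) + [(α₀+β₀)/(α₀+β₀+n)]·α₀/(α₀+β₀), so only n and the prior enter the weight.
The weight on the data is w = n/(α₀+β₀+n) = 17/(3.9+2.9+17) = 17/23.8 = 0.7143.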